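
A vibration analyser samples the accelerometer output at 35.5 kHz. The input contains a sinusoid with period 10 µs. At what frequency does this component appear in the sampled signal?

T = 10 µs → f = 1/T = 100 kHz.
100 kHz mod fs = 29 kHz.
29 kHz > fs/2 = 17.75 kHz, folds to fs − 29 kHz = 6.5 kHz.

6.5 kHz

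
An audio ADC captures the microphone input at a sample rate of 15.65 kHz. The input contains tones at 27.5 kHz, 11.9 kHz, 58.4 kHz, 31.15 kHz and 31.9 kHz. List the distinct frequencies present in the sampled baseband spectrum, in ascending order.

fs/2 = 7.825 kHz.
27.5 kHz mod fs = 11.85 kHz.
11.85 kHz > fs/2 = 7.825 kHz, folds to fs − 11.85 kHz = 3.8 kHz.
11.9 kHz > fs/2 = 7.825 kHz, folds to fs − 11.9 kHz = 3.75 kHz.
58.4 kHz mod fs = 11.45 kHz.
11.45 kHz > fs/2 = 7.825 kHz, folds to fs − 11.45 kHz = 4.2 kHz.
31.15 kHz mod fs = 15.5 kHz.
15.5 kHz > fs/2 = 7.825 kHz, folds to fs − 15.5 kHz = 0.15 kHz.
31.9 kHz mod fs = 0.6 kHz.
0.6 kHz ≤ fs/2 = 7.825 kHz, appears at 0.6 kHz.
Distinct values: {0.15 kHz, 0.6 kHz, 3.75 kHz, 3.8 kHz, 4.2 kHz}.

0.15 kHz, 0.6 kHz, 3.75 kHz, 3.8 kHz, 4.2 kHz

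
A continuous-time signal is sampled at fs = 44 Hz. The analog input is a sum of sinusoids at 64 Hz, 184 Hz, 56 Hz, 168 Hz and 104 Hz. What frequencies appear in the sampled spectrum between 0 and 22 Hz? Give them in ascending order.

8 Hz, 12 Hz, 16 Hz, 20 Hz

fs/2 = 22 Hz.
64 Hz mod fs = 20 Hz.
20 Hz ≤ fs/2 = 22 Hz, appears at 20 Hz.
184 Hz mod fs = 8 Hz.
8 Hz ≤ fs/2 = 22 Hz, appears at 8 Hz.
56 Hz mod fs = 12 Hz.
12 Hz ≤ fs/2 = 22 Hz, appears at 12 Hz.
168 Hz mod fs = 36 Hz.
36 Hz > fs/2 = 22 Hz, folds to fs − 36 Hz = 8 Hz.
104 Hz mod fs = 16 Hz.
16 Hz ≤ fs/2 = 22 Hz, appears at 16 Hz.
Distinct values: {8 Hz, 12 Hz, 16 Hz, 20 Hz}.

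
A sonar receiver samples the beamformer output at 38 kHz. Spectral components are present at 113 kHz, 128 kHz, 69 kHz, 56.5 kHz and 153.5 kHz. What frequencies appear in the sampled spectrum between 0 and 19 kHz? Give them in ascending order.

1 kHz, 1.5 kHz, 7 kHz, 14 kHz, 18.5 kHz

fs/2 = 19 kHz.
113 kHz mod fs = 37 kHz.
37 kHz > fs/2 = 19 kHz, folds to fs − 37 kHz = 1 kHz.
128 kHz mod fs = 14 kHz.
14 kHz ≤ fs/2 = 19 kHz, appears at 14 kHz.
69 kHz mod fs = 31 kHz.
31 kHz > fs/2 = 19 kHz, folds to fs − 31 kHz = 7 kHz.
56.5 kHz mod fs = 18.5 kHz.
18.5 kHz ≤ fs/2 = 19 kHz, appears at 18.5 kHz.
153.5 kHz mod fs = 1.5 kHz.
1.5 kHz ≤ fs/2 = 19 kHz, appears at 1.5 kHz.
Distinct values: {1 kHz, 1.5 kHz, 7 kHz, 14 kHz, 18.5 kHz}.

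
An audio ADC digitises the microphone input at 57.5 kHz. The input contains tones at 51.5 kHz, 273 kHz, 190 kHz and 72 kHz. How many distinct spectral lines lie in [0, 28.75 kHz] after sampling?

3

fs/2 = 28.75 kHz.
51.5 kHz > fs/2 = 28.75 kHz, folds to fs − 51.5 kHz = 6 kHz.
273 kHz mod fs = 43 kHz.
43 kHz > fs/2 = 28.75 kHz, folds to fs − 43 kHz = 14.5 kHz.
190 kHz mod fs = 17.5 kHz.
17.5 kHz ≤ fs/2 = 28.75 kHz, appears at 17.5 kHz.
72 kHz mod fs = 14.5 kHz.
14.5 kHz ≤ fs/2 = 28.75 kHz, appears at 14.5 kHz.
Distinct values: {6 kHz, 14.5 kHz, 17.5 kHz} → 3.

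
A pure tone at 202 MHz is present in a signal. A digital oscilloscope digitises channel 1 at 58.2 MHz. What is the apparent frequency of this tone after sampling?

202 MHz mod fs = 27.4 MHz.
27.4 MHz ≤ fs/2 = 29.1 MHz, appears at 27.4 MHz.

27.4 MHz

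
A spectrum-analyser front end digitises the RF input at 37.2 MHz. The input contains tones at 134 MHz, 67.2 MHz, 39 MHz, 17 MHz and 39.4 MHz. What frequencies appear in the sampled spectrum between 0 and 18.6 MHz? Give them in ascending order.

1.8 MHz, 2.2 MHz, 7.2 MHz, 14.8 MHz, 17 MHz

fs/2 = 18.6 MHz.
134 MHz mod fs = 22.4 MHz.
22.4 MHz > fs/2 = 18.6 MHz, folds to fs − 22.4 MHz = 14.8 MHz.
67.2 MHz mod fs = 30 MHz.
30 MHz > fs/2 = 18.6 MHz, folds to fs − 30 MHz = 7.2 MHz.
39 MHz mod fs = 1.8 MHz.
1.8 MHz ≤ fs/2 = 18.6 MHz, appears at 1.8 MHz.
17 MHz ≤ fs/2 = 18.6 MHz, passes unchanged.
39.4 MHz mod fs = 2.2 MHz.
2.2 MHz ≤ fs/2 = 18.6 MHz, appears at 2.2 MHz.
Distinct values: {1.8 MHz, 2.2 MHz, 7.2 MHz, 14.8 MHz, 17 MHz}.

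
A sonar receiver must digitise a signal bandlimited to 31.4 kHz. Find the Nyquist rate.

62.8 kHz

Nyquist rate = 2 × 31.4 kHz = 62.8 kHz.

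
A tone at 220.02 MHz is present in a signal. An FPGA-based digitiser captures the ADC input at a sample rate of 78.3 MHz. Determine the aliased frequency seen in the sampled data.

14.88 MHz

220.02 MHz mod fs = 63.42 MHz.
63.42 MHz > fs/2 = 39.15 MHz, folds to fs − 63.42 MHz = 14.88 MHz.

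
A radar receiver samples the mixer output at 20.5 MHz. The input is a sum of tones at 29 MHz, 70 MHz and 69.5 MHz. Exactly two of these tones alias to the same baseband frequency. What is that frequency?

fs/2 = 10.25 MHz.
29 MHz mod fs = 8.5 MHz.
8.5 MHz ≤ fs/2 = 10.25 MHz, appears at 8.5 MHz.
70 MHz mod fs = 8.5 MHz.
8.5 MHz ≤ fs/2 = 10.25 MHz, appears at 8.5 MHz.
69.5 MHz mod fs = 8 MHz.
8 MHz ≤ fs/2 = 10.25 MHz, appears at 8 MHz.
29 MHz and 70 MHz both map to 8.5 MHz.

8.5 MHz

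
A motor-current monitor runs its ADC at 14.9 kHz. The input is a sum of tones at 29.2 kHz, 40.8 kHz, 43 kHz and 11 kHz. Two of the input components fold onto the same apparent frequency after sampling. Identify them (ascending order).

fs/2 = 7.45 kHz.
29.2 kHz mod fs = 14.3 kHz.
14.3 kHz > fs/2 = 7.45 kHz, folds to fs − 14.3 kHz = 0.6 kHz.
40.8 kHz mod fs = 11 kHz.
11 kHz > fs/2 = 7.45 kHz, folds to fs − 11 kHz = 3.9 kHz.
43 kHz mod fs = 13.2 kHz.
13.2 kHz > fs/2 = 7.45 kHz, folds to fs − 13.2 kHz = 1.7 kHz.
11 kHz > fs/2 = 7.45 kHz, folds to fs − 11 kHz = 3.9 kHz.
11 kHz and 40.8 kHz both map to 3.9 kHz.

11 kHz, 40.8 kHz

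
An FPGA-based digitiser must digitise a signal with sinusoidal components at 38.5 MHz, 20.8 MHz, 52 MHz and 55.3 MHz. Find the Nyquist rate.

Highest-frequency component: 55.3 MHz.
Nyquist rate = 2 × 55.3 MHz = 110.6 MHz.

110.6 MHz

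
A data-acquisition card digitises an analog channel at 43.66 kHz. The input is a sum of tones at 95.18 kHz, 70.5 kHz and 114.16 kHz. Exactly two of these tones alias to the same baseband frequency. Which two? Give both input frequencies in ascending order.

fs/2 = 21.83 kHz.
95.18 kHz mod fs = 7.86 kHz.
7.86 kHz ≤ fs/2 = 21.83 kHz, appears at 7.86 kHz.
70.5 kHz mod fs = 26.84 kHz.
26.84 kHz > fs/2 = 21.83 kHz, folds to fs − 26.84 kHz = 16.82 kHz.
114.16 kHz mod fs = 26.84 kHz.
26.84 kHz > fs/2 = 21.83 kHz, folds to fs − 26.84 kHz = 16.82 kHz.
70.5 kHz and 114.16 kHz both map to 16.82 kHz.

70.5 kHz, 114.16 kHz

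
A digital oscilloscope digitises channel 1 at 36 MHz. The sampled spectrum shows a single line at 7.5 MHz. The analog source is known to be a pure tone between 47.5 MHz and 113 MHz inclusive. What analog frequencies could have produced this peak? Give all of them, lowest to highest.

64.5 MHz, 79.5 MHz, 100.5 MHz

Frequencies that alias to 7.5 MHz are k·fs ± 7.5 MHz for integer k ≥ 0.
k=0: 7.5 MHz.
k=1: 28.5 MHz, 43.5 MHz.
k=2: 64.5 MHz, 79.5 MHz.
k=3: 100.5 MHz, 115.5 MHz.
k=4: 136.5 MHz, 151.5 MHz.
Within [47.5 MHz, 113 MHz]: 64.5 MHz, 79.5 MHz, 100.5 MHz.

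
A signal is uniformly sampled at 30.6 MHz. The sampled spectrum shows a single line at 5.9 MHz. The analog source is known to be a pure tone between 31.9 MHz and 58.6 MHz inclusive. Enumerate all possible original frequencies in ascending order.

Frequencies that alias to 5.9 MHz are k·fs ± 5.9 MHz for integer k ≥ 0.
k=0: 5.9 MHz.
k=1: 24.7 MHz, 36.5 MHz.
k=2: 55.3 MHz, 67.1 MHz.
k=3: 85.9 MHz, 97.7 MHz.
Within [31.9 MHz, 58.6 MHz]: 36.5 MHz, 55.3 MHz.

36.5 MHz, 55.3 MHz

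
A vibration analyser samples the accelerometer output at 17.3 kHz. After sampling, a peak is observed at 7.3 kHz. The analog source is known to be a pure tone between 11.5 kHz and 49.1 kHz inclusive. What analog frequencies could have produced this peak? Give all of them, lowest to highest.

24.6 kHz, 27.3 kHz, 41.9 kHz, 44.6 kHz

Frequencies that alias to 7.3 kHz are k·fs ± 7.3 kHz for integer k ≥ 0.
k=0: 7.3 kHz.
k=1: 10 kHz, 24.6 kHz.
k=2: 27.3 kHz, 41.9 kHz.
k=3: 44.6 kHz, 59.2 kHz.
k=4: 61.9 kHz, 76.5 kHz.
Within [11.5 kHz, 49.1 kHz]: 24.6 kHz, 27.3 kHz, 41.9 kHz, 44.6 kHz.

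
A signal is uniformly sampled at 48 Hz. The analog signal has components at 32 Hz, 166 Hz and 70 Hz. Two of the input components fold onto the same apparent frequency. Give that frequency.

fs/2 = 24 Hz.
32 Hz > fs/2 = 24 Hz, folds to fs − 32 Hz = 16 Hz.
166 Hz mod fs = 22 Hz.
22 Hz ≤ fs/2 = 24 Hz, appears at 22 Hz.
70 Hz mod fs = 22 Hz.
22 Hz ≤ fs/2 = 24 Hz, appears at 22 Hz.
70 Hz and 166 Hz both map to 22 Hz.

22 Hz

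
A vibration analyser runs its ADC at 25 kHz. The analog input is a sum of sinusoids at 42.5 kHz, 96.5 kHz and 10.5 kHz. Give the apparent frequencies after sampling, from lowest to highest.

fs/2 = 12.5 kHz.
42.5 kHz mod fs = 17.5 kHz.
17.5 kHz > fs/2 = 12.5 kHz, folds to fs − 17.5 kHz = 7.5 kHz.
96.5 kHz mod fs = 21.5 kHz.
21.5 kHz > fs/2 = 12.5 kHz, folds to fs − 21.5 kHz = 3.5 kHz.
10.5 kHz ≤ fs/2 = 12.5 kHz, passes unchanged.
Distinct values: {3.5 kHz, 7.5 kHz, 10.5 kHz}.

3.5 kHz, 7.5 kHz, 10.5 kHz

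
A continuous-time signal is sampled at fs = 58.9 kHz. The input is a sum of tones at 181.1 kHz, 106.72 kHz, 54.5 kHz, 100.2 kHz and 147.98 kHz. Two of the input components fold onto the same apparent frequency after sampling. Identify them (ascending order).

fs/2 = 29.45 kHz.
181.1 kHz mod fs = 4.4 kHz.
4.4 kHz ≤ fs/2 = 29.45 kHz, appears at 4.4 kHz.
106.72 kHz mod fs = 47.82 kHz.
47.82 kHz > fs/2 = 29.45 kHz, folds to fs − 47.82 kHz = 11.08 kHz.
54.5 kHz > fs/2 = 29.45 kHz, folds to fs − 54.5 kHz = 4.4 kHz.
100.2 kHz mod fs = 41.3 kHz.
41.3 kHz > fs/2 = 29.45 kHz, folds to fs − 41.3 kHz = 17.6 kHz.
147.98 kHz mod fs = 30.18 kHz.
30.18 kHz > fs/2 = 29.45 kHz, folds to fs − 30.18 kHz = 28.72 kHz.
54.5 kHz and 181.1 kHz both map to 4.4 kHz.

54.5 kHz, 181.1 kHz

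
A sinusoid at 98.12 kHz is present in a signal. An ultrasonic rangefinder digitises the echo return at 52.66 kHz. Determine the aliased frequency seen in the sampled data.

98.12 kHz mod fs = 45.46 kHz.
45.46 kHz > fs/2 = 26.33 kHz, folds to fs − 45.46 kHz = 7.2 kHz.

7.2 kHz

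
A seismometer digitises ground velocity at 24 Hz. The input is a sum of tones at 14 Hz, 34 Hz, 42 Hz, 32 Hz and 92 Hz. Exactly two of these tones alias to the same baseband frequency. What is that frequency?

10 Hz

fs/2 = 12 Hz.
14 Hz > fs/2 = 12 Hz, folds to fs − 14 Hz = 10 Hz.
34 Hz mod fs = 10 Hz.
10 Hz ≤ fs/2 = 12 Hz, appears at 10 Hz.
42 Hz mod fs = 18 Hz.
18 Hz > fs/2 = 12 Hz, folds to fs − 18 Hz = 6 Hz.
32 Hz mod fs = 8 Hz.
8 Hz ≤ fs/2 = 12 Hz, appears at 8 Hz.
92 Hz mod fs = 20 Hz.
20 Hz > fs/2 = 12 Hz, folds to fs − 20 Hz = 4 Hz.
14 Hz and 34 Hz both map to 10 Hz.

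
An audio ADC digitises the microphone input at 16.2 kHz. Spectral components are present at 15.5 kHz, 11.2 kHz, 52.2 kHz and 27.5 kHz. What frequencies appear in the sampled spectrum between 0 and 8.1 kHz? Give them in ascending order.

fs/2 = 8.1 kHz.
15.5 kHz > fs/2 = 8.1 kHz, folds to fs − 15.5 kHz = 0.7 kHz.
11.2 kHz > fs/2 = 8.1 kHz, folds to fs − 11.2 kHz = 5 kHz.
52.2 kHz mod fs = 3.6 kHz.
3.6 kHz ≤ fs/2 = 8.1 kHz, appears at 3.6 kHz.
27.5 kHz mod fs = 11.3 kHz.
11.3 kHz > fs/2 = 8.1 kHz, folds to fs − 11.3 kHz = 4.9 kHz.
Distinct values: {0.7 kHz, 3.6 kHz, 4.9 kHz, 5 kHz}.

0.7 kHz, 3.6 kHz, 4.9 kHz, 5 kHz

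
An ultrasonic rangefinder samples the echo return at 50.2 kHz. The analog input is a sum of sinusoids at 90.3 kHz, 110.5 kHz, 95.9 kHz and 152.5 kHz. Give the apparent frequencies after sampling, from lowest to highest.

1.9 kHz, 4.5 kHz, 10.1 kHz

fs/2 = 25.1 kHz.
90.3 kHz mod fs = 40.1 kHz.
40.1 kHz > fs/2 = 25.1 kHz, folds to fs − 40.1 kHz = 10.1 kHz.
110.5 kHz mod fs = 10.1 kHz.
10.1 kHz ≤ fs/2 = 25.1 kHz, appears at 10.1 kHz.
95.9 kHz mod fs = 45.7 kHz.
45.7 kHz > fs/2 = 25.1 kHz, folds to fs − 45.7 kHz = 4.5 kHz.
152.5 kHz mod fs = 1.9 kHz.
1.9 kHz ≤ fs/2 = 25.1 kHz, appears at 1.9 kHz.
Distinct values: {1.9 kHz, 4.5 kHz, 10.1 kHz}.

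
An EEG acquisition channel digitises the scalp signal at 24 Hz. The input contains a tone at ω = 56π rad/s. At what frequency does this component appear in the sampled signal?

ω = 56π rad/s → f = ω/(2π) = 28 Hz.
28 Hz mod fs = 4 Hz.
4 Hz ≤ fs/2 = 12 Hz, appears at 4 Hz.

4 Hz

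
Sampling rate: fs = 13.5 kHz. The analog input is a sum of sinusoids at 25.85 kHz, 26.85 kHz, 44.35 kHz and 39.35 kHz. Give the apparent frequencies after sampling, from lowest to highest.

0.15 kHz, 1.15 kHz, 3.85 kHz

fs/2 = 6.75 kHz.
25.85 kHz mod fs = 12.35 kHz.
12.35 kHz > fs/2 = 6.75 kHz, folds to fs − 12.35 kHz = 1.15 kHz.
26.85 kHz mod fs = 13.35 kHz.
13.35 kHz > fs/2 = 6.75 kHz, folds to fs − 13.35 kHz = 0.15 kHz.
44.35 kHz mod fs = 3.85 kHz.
3.85 kHz ≤ fs/2 = 6.75 kHz, appears at 3.85 kHz.
39.35 kHz mod fs = 12.35 kHz.
12.35 kHz > fs/2 = 6.75 kHz, folds to fs − 12.35 kHz = 1.15 kHz.
Distinct values: {0.15 kHz, 1.15 kHz, 3.85 kHz}.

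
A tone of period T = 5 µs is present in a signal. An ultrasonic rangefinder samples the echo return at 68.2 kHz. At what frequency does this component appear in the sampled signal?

T = 5 µs → f = 1/T = 200 kHz.
200 kHz mod fs = 63.6 kHz.
63.6 kHz > fs/2 = 34.1 kHz, folds to fs − 63.6 kHz = 4.6 kHz.

4.6 kHz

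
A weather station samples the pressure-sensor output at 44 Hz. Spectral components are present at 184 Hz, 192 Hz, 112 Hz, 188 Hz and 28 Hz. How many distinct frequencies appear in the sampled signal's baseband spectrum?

fs/2 = 22 Hz.
184 Hz mod fs = 8 Hz.
8 Hz ≤ fs/2 = 22 Hz, appears at 8 Hz.
192 Hz mod fs = 16 Hz.
16 Hz ≤ fs/2 = 22 Hz, appears at 16 Hz.
112 Hz mod fs = 24 Hz.
24 Hz > fs/2 = 22 Hz, folds to fs − 24 Hz = 20 Hz.
188 Hz mod fs = 12 Hz.
12 Hz ≤ fs/2 = 22 Hz, appears at 12 Hz.
28 Hz > fs/2 = 22 Hz, folds to fs − 28 Hz = 16 Hz.
Distinct values: {8 Hz, 12 Hz, 16 Hz, 20 Hz} → 4.

4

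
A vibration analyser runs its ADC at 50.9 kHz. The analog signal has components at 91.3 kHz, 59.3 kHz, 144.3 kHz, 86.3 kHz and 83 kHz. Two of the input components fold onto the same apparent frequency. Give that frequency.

8.4 kHz

fs/2 = 25.45 kHz.
91.3 kHz mod fs = 40.4 kHz.
40.4 kHz > fs/2 = 25.45 kHz, folds to fs − 40.4 kHz = 10.5 kHz.
59.3 kHz mod fs = 8.4 kHz.
8.4 kHz ≤ fs/2 = 25.45 kHz, appears at 8.4 kHz.
144.3 kHz mod fs = 42.5 kHz.
42.5 kHz > fs/2 = 25.45 kHz, folds to fs − 42.5 kHz = 8.4 kHz.
86.3 kHz mod fs = 35.4 kHz.
35.4 kHz > fs/2 = 25.45 kHz, folds to fs − 35.4 kHz = 15.5 kHz.
83 kHz mod fs = 32.1 kHz.
32.1 kHz > fs/2 = 25.45 kHz, folds to fs − 32.1 kHz = 18.8 kHz.
59.3 kHz and 144.3 kHz both map to 8.4 kHz.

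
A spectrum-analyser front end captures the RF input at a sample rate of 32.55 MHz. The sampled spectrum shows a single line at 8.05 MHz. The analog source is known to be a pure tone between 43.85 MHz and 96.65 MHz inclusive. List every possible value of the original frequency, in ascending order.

Frequencies that alias to 8.05 MHz are k·fs ± 8.05 MHz for integer k ≥ 0.
k=0: 8.05 MHz.
k=1: 24.5 MHz, 40.6 MHz.
k=2: 57.05 MHz, 73.15 MHz.
k=3: 89.6 MHz, 105.7 MHz.
k=4: 122.15 MHz, 138.25 MHz.
Within [43.85 MHz, 96.65 MHz]: 57.05 MHz, 73.15 MHz, 89.6 MHz.

57.05 MHz, 73.15 MHz, 89.6 MHz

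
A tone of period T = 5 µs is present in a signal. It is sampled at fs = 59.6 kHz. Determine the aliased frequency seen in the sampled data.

T = 5 µs → f = 1/T = 200 kHz.
200 kHz mod fs = 21.2 kHz.
21.2 kHz ≤ fs/2 = 29.8 kHz, appears at 21.2 kHz.

21.2 kHz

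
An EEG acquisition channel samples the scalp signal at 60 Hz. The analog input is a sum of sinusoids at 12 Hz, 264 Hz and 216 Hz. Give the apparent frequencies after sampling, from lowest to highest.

12 Hz, 24 Hz

fs/2 = 30 Hz.
12 Hz ≤ fs/2 = 30 Hz, passes unchanged.
264 Hz mod fs = 24 Hz.
24 Hz ≤ fs/2 = 30 Hz, appears at 24 Hz.
216 Hz mod fs = 36 Hz.
36 Hz > fs/2 = 30 Hz, folds to fs − 36 Hz = 24 Hz.
Distinct values: {12 Hz, 24 Hz}.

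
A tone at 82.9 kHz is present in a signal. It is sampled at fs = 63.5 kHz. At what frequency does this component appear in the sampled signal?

82.9 kHz mod fs = 19.4 kHz.
19.4 kHz ≤ fs/2 = 31.75 kHz, appears at 19.4 kHz.

19.4 kHz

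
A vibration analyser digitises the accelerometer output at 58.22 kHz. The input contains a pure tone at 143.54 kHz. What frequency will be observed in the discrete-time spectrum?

143.54 kHz mod fs = 27.1 kHz.
27.1 kHz ≤ fs/2 = 29.11 kHz, appears at 27.1 kHz.

27.1 kHz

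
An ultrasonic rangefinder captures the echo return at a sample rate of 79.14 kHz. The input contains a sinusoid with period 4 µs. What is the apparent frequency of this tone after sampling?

12.58 kHz

T = 4 µs → f = 1/T = 250 kHz.
250 kHz mod fs = 12.58 kHz.
12.58 kHz ≤ fs/2 = 39.57 kHz, appears at 12.58 kHz.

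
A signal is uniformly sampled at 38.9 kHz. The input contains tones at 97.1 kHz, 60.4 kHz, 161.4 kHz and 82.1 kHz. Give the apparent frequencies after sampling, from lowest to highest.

fs/2 = 19.45 kHz.
97.1 kHz mod fs = 19.3 kHz.
19.3 kHz ≤ fs/2 = 19.45 kHz, appears at 19.3 kHz.
60.4 kHz mod fs = 21.5 kHz.
21.5 kHz > fs/2 = 19.45 kHz, folds to fs − 21.5 kHz = 17.4 kHz.
161.4 kHz mod fs = 5.8 kHz.
5.8 kHz ≤ fs/2 = 19.45 kHz, appears at 5.8 kHz.
82.1 kHz mod fs = 4.3 kHz.
4.3 kHz ≤ fs/2 = 19.45 kHz, appears at 4.3 kHz.
Distinct values: {4.3 kHz, 5.8 kHz, 17.4 kHz, 19.3 kHz}.

4.3 kHz, 5.8 kHz, 17.4 kHz, 19.3 kHz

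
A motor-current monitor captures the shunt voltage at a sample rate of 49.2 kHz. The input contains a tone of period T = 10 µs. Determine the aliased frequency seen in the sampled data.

1.6 kHz

T = 10 µs → f = 1/T = 100 kHz.
100 kHz mod fs = 1.6 kHz.
1.6 kHz ≤ fs/2 = 24.6 kHz, appears at 1.6 kHz.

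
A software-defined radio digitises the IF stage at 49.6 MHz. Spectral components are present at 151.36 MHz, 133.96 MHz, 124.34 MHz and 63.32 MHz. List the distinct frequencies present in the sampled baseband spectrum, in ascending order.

fs/2 = 24.8 MHz.
151.36 MHz mod fs = 2.56 MHz.
2.56 MHz ≤ fs/2 = 24.8 MHz, appears at 2.56 MHz.
133.96 MHz mod fs = 34.76 MHz.
34.76 MHz > fs/2 = 24.8 MHz, folds to fs − 34.76 MHz = 14.84 MHz.
124.34 MHz mod fs = 25.14 MHz.
25.14 MHz > fs/2 = 24.8 MHz, folds to fs − 25.14 MHz = 24.46 MHz.
63.32 MHz mod fs = 13.72 MHz.
13.72 MHz ≤ fs/2 = 24.8 MHz, appears at 13.72 MHz.
Distinct values: {2.56 MHz, 13.72 MHz, 14.84 MHz, 24.46 MHz}.

2.56 MHz, 13.72 MHz, 14.84 MHz, 24.46 MHz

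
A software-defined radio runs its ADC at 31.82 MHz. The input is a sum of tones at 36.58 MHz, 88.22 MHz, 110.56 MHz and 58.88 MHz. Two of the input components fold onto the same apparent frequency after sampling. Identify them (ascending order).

36.58 MHz, 58.88 MHz

fs/2 = 15.91 MHz.
36.58 MHz mod fs = 4.76 MHz.
4.76 MHz ≤ fs/2 = 15.91 MHz, appears at 4.76 MHz.
88.22 MHz mod fs = 24.58 MHz.
24.58 MHz > fs/2 = 15.91 MHz, folds to fs − 24.58 MHz = 7.24 MHz.
110.56 MHz mod fs = 15.1 MHz.
15.1 MHz ≤ fs/2 = 15.91 MHz, appears at 15.1 MHz.
58.88 MHz mod fs = 27.06 MHz.
27.06 MHz > fs/2 = 15.91 MHz, folds to fs − 27.06 MHz = 4.76 MHz.
36.58 MHz and 58.88 MHz both map to 4.76 MHz.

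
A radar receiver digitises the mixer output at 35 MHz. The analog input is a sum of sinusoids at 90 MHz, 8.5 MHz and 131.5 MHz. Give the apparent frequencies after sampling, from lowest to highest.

fs/2 = 17.5 MHz.
90 MHz mod fs = 20 MHz.
20 MHz > fs/2 = 17.5 MHz, folds to fs − 20 MHz = 15 MHz.
8.5 MHz ≤ fs/2 = 17.5 MHz, passes unchanged.
131.5 MHz mod fs = 26.5 MHz.
26.5 MHz > fs/2 = 17.5 MHz, folds to fs − 26.5 MHz = 8.5 MHz.
Distinct values: {8.5 MHz, 15 MHz}.

8.5 MHz, 15 MHz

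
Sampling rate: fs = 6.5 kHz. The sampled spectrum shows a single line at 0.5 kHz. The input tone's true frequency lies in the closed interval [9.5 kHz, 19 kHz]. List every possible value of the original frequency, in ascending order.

12.5 kHz, 13.5 kHz, 19 kHz

Frequencies that alias to 0.5 kHz are k·fs ± 0.5 kHz for integer k ≥ 0.
k=0: 0.5 kHz.
k=1: 6 kHz, 7 kHz.
k=2: 12.5 kHz, 13.5 kHz.
k=3: 19 kHz, 20 kHz.
k=4: 25.5 kHz, 26.5 kHz.
Within [9.5 kHz, 19 kHz]: 12.5 kHz, 13.5 kHz, 19 kHz.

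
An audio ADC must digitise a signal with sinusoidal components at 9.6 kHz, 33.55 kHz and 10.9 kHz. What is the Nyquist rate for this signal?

Highest-frequency component: 33.55 kHz.
Nyquist rate = 2 × 33.55 kHz = 67.1 kHz.

67.1 kHz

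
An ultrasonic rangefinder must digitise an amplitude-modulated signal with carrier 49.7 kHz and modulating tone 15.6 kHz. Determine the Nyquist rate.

AM sidebands sit at fc ± fm = 34.1 kHz and 65.3 kHz.
Highest-frequency component: 65.3 kHz.
Nyquist rate = 2 × 65.3 kHz = 130.6 kHz.

130.6 kHz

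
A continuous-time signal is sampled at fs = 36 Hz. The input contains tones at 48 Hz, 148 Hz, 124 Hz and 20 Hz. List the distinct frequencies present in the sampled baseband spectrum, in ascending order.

fs/2 = 18 Hz.
48 Hz mod fs = 12 Hz.
12 Hz ≤ fs/2 = 18 Hz, appears at 12 Hz.
148 Hz mod fs = 4 Hz.
4 Hz ≤ fs/2 = 18 Hz, appears at 4 Hz.
124 Hz mod fs = 16 Hz.
16 Hz ≤ fs/2 = 18 Hz, appears at 16 Hz.
20 Hz > fs/2 = 18 Hz, folds to fs − 20 Hz = 16 Hz.
Distinct values: {4 Hz, 12 Hz, 16 Hz}.

4 Hz, 12 Hz, 16 Hz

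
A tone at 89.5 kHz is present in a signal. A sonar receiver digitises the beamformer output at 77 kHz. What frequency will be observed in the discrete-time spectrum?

89.5 kHz mod fs = 12.5 kHz.
12.5 kHz ≤ fs/2 = 38.5 kHz, appears at 12.5 kHz.

12.5 kHz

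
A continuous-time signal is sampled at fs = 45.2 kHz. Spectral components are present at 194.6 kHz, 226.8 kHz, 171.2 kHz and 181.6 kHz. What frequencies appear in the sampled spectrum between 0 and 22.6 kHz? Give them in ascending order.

fs/2 = 22.6 kHz.
194.6 kHz mod fs = 13.8 kHz.
13.8 kHz ≤ fs/2 = 22.6 kHz, appears at 13.8 kHz.
226.8 kHz mod fs = 0.8 kHz.
0.8 kHz ≤ fs/2 = 22.6 kHz, appears at 0.8 kHz.
171.2 kHz mod fs = 35.6 kHz.
35.6 kHz > fs/2 = 22.6 kHz, folds to fs − 35.6 kHz = 9.6 kHz.
181.6 kHz mod fs = 0.8 kHz.
0.8 kHz ≤ fs/2 = 22.6 kHz, appears at 0.8 kHz.
Distinct values: {0.8 kHz, 9.6 kHz, 13.8 kHz}.

0.8 kHz, 9.6 kHz, 13.8 kHz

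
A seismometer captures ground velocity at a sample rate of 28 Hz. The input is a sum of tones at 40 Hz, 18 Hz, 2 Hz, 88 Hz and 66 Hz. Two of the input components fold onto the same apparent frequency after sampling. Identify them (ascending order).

18 Hz, 66 Hz

fs/2 = 14 Hz.
40 Hz mod fs = 12 Hz.
12 Hz ≤ fs/2 = 14 Hz, appears at 12 Hz.
18 Hz > fs/2 = 14 Hz, folds to fs − 18 Hz = 10 Hz.
2 Hz ≤ fs/2 = 14 Hz, passes unchanged.
88 Hz mod fs = 4 Hz.
4 Hz ≤ fs/2 = 14 Hz, appears at 4 Hz.
66 Hz mod fs = 10 Hz.
10 Hz ≤ fs/2 = 14 Hz, appears at 10 Hz.
18 Hz and 66 Hz both map to 10 Hz.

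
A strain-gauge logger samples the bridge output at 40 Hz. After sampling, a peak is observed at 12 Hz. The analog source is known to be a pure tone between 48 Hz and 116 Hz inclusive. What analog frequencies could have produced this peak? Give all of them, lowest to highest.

52 Hz, 68 Hz, 92 Hz, 108 Hz

Frequencies that alias to 12 Hz are k·fs ± 12 Hz for integer k ≥ 0.
k=0: 12 Hz.
k=1: 28 Hz, 52 Hz.
k=2: 68 Hz, 92 Hz.
k=3: 108 Hz, 132 Hz.
k=4: 148 Hz, 172 Hz.
Within [48 Hz, 116 Hz]: 52 Hz, 68 Hz, 92 Hz, 108 Hz.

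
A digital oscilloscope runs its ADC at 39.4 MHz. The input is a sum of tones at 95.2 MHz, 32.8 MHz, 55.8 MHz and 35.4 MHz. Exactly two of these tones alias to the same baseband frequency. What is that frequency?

16.4 MHz

fs/2 = 19.7 MHz.
95.2 MHz mod fs = 16.4 MHz.
16.4 MHz ≤ fs/2 = 19.7 MHz, appears at 16.4 MHz.
32.8 MHz > fs/2 = 19.7 MHz, folds to fs − 32.8 MHz = 6.6 MHz.
55.8 MHz mod fs = 16.4 MHz.
16.4 MHz ≤ fs/2 = 19.7 MHz, appears at 16.4 MHz.
35.4 MHz > fs/2 = 19.7 MHz, folds to fs − 35.4 MHz = 4 MHz.
55.8 MHz and 95.2 MHz both map to 16.4 MHz.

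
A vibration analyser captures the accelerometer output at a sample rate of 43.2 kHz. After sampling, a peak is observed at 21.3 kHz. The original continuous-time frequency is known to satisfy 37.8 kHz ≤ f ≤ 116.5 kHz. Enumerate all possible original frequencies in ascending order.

Frequencies that alias to 21.3 kHz are k·fs ± 21.3 kHz for integer k ≥ 0.
k=0: 21.3 kHz.
k=1: 21.9 kHz, 64.5 kHz.
k=2: 65.1 kHz, 107.7 kHz.
k=3: 108.3 kHz, 150.9 kHz.
k=4: 151.5 kHz, 194.1 kHz.
Within [37.8 kHz, 116.5 kHz]: 64.5 kHz, 65.1 kHz, 107.7 kHz, 108.3 kHz.

64.5 kHz, 65.1 kHz, 107.7 kHz, 108.3 kHz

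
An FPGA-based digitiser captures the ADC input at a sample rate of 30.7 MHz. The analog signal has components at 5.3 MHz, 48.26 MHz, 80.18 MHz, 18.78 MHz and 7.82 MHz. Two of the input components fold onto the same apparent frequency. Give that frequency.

11.92 MHz

fs/2 = 15.35 MHz.
5.3 MHz ≤ fs/2 = 15.35 MHz, passes unchanged.
48.26 MHz mod fs = 17.56 MHz.
17.56 MHz > fs/2 = 15.35 MHz, folds to fs − 17.56 MHz = 13.14 MHz.
80.18 MHz mod fs = 18.78 MHz.
18.78 MHz > fs/2 = 15.35 MHz, folds to fs − 18.78 MHz = 11.92 MHz.
18.78 MHz > fs/2 = 15.35 MHz, folds to fs − 18.78 MHz = 11.92 MHz.
7.82 MHz ≤ fs/2 = 15.35 MHz, passes unchanged.
18.78 MHz and 80.18 MHz both map to 11.92 MHz.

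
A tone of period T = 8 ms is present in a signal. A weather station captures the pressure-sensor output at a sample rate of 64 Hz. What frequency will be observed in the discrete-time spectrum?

3 Hz

T = 8 ms → f = 1/T = 125 Hz.
125 Hz mod fs = 61 Hz.
61 Hz > fs/2 = 32 Hz, folds to fs − 61 Hz = 3 Hz.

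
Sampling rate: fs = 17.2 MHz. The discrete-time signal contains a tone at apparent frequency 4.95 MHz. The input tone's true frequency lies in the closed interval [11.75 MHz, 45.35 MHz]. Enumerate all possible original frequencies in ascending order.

12.25 MHz, 22.15 MHz, 29.45 MHz, 39.35 MHz

Frequencies that alias to 4.95 MHz are k·fs ± 4.95 MHz for integer k ≥ 0.
k=0: 4.95 MHz.
k=1: 12.25 MHz, 22.15 MHz.
k=2: 29.45 MHz, 39.35 MHz.
k=3: 46.65 MHz, 56.55 MHz.
Within [11.75 MHz, 45.35 MHz]: 12.25 MHz, 22.15 MHz, 29.45 MHz, 39.35 MHz.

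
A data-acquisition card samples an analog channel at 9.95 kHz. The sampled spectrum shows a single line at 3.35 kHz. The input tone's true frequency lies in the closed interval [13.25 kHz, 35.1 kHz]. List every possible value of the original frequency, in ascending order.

Frequencies that alias to 3.35 kHz are k·fs ± 3.35 kHz for integer k ≥ 0.
k=0: 3.35 kHz.
k=1: 6.6 kHz, 13.3 kHz.
k=2: 16.55 kHz, 23.25 kHz.
k=3: 26.5 kHz, 33.2 kHz.
k=4: 36.45 kHz, 43.15 kHz.
Within [13.25 kHz, 35.1 kHz]: 13.3 kHz, 16.55 kHz, 23.25 kHz, 26.5 kHz, 33.2 kHz.

13.3 kHz, 16.55 kHz, 23.25 kHz, 26.5 kHz, 33.2 kHz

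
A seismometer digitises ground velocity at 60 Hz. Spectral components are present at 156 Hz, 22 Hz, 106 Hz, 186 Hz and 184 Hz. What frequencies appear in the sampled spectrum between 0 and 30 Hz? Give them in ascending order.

4 Hz, 6 Hz, 14 Hz, 22 Hz, 24 Hz

fs/2 = 30 Hz.
156 Hz mod fs = 36 Hz.
36 Hz > fs/2 = 30 Hz, folds to fs − 36 Hz = 24 Hz.
22 Hz ≤ fs/2 = 30 Hz, passes unchanged.
106 Hz mod fs = 46 Hz.
46 Hz > fs/2 = 30 Hz, folds to fs − 46 Hz = 14 Hz.
186 Hz mod fs = 6 Hz.
6 Hz ≤ fs/2 = 30 Hz, appears at 6 Hz.
184 Hz mod fs = 4 Hz.
4 Hz ≤ fs/2 = 30 Hz, appears at 4 Hz.
Distinct values: {4 Hz, 6 Hz, 14 Hz, 22 Hz, 24 Hz}.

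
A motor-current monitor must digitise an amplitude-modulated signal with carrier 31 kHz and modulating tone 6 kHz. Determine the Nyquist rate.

AM sidebands sit at fc ± fm = 25 kHz and 37 kHz.
Highest-frequency component: 37 kHz.
Nyquist rate = 2 × 37 kHz = 74 kHz.

74 kHz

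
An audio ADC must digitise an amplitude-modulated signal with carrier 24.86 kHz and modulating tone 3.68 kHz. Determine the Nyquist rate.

57.08 kHz

AM sidebands sit at fc ± fm = 21.18 kHz and 28.54 kHz.
Highest-frequency component: 28.54 kHz.
Nyquist rate = 2 × 28.54 kHz = 57.08 kHz.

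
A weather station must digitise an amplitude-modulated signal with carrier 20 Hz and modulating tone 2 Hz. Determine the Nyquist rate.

44 Hz

AM sidebands sit at fc ± fm = 18 Hz and 22 Hz.
Highest-frequency component: 22 Hz.
Nyquist rate = 2 × 22 Hz = 44 Hz.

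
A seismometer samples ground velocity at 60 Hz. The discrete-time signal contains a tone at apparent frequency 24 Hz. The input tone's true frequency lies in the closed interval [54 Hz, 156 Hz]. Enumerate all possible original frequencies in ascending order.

Frequencies that alias to 24 Hz are k·fs ± 24 Hz for integer k ≥ 0.
k=0: 24 Hz.
k=1: 36 Hz, 84 Hz.
k=2: 96 Hz, 144 Hz.
k=3: 156 Hz, 204 Hz.
k=4: 216 Hz, 264 Hz.
Within [54 Hz, 156 Hz]: 84 Hz, 96 Hz, 144 Hz, 156 Hz.

84 Hz, 96 Hz, 144 Hz, 156 Hz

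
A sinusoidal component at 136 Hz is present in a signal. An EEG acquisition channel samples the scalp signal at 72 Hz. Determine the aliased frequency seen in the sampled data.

136 Hz mod fs = 64 Hz.
64 Hz > fs/2 = 36 Hz, folds to fs − 64 Hz = 8 Hz.

8 Hz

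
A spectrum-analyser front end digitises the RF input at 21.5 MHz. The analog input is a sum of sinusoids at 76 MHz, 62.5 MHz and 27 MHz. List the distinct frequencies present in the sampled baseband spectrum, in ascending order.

fs/2 = 10.75 MHz.
76 MHz mod fs = 11.5 MHz.
11.5 MHz > fs/2 = 10.75 MHz, folds to fs − 11.5 MHz = 10 MHz.
62.5 MHz mod fs = 19.5 MHz.
19.5 MHz > fs/2 = 10.75 MHz, folds to fs − 19.5 MHz = 2 MHz.
27 MHz mod fs = 5.5 MHz.
5.5 MHz ≤ fs/2 = 10.75 MHz, appears at 5.5 MHz.
Distinct values: {2 MHz, 5.5 MHz, 10 MHz}.

2 MHz, 5.5 MHz, 10 MHz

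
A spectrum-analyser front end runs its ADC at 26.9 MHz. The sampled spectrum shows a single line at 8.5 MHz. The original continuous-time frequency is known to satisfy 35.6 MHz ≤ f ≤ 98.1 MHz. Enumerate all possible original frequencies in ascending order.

45.3 MHz, 62.3 MHz, 72.2 MHz, 89.2 MHz

Frequencies that alias to 8.5 MHz are k·fs ± 8.5 MHz for integer k ≥ 0.
k=0: 8.5 MHz.
k=1: 18.4 MHz, 35.4 MHz.
k=2: 45.3 MHz, 62.3 MHz.
k=3: 72.2 MHz, 89.2 MHz.
k=4: 99.1 MHz, 116.1 MHz.
Within [35.6 MHz, 98.1 MHz]: 45.3 MHz, 62.3 MHz, 72.2 MHz, 89.2 MHz.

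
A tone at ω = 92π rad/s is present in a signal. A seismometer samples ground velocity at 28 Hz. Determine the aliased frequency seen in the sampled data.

ω = 92π rad/s → f = ω/(2π) = 46 Hz.
46 Hz mod fs = 18 Hz.
18 Hz > fs/2 = 14 Hz, folds to fs − 18 Hz = 10 Hz.

10 Hz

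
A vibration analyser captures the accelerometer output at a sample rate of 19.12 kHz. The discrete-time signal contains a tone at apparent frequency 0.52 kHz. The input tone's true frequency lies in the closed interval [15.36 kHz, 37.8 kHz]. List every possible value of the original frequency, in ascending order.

Frequencies that alias to 0.52 kHz are k·fs ± 0.52 kHz for integer k ≥ 0.
k=0: 0.52 kHz.
k=1: 18.6 kHz, 19.64 kHz.
k=2: 37.72 kHz, 38.76 kHz.
k=3: 56.84 kHz, 57.88 kHz.
Within [15.36 kHz, 37.8 kHz]: 18.6 kHz, 19.64 kHz, 37.72 kHz.

18.6 kHz, 19.64 kHz, 37.72 kHz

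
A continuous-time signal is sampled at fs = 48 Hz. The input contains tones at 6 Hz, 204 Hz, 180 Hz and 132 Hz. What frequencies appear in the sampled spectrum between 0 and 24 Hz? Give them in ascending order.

6 Hz, 12 Hz

fs/2 = 24 Hz.
6 Hz ≤ fs/2 = 24 Hz, passes unchanged.
204 Hz mod fs = 12 Hz.
12 Hz ≤ fs/2 = 24 Hz, appears at 12 Hz.
180 Hz mod fs = 36 Hz.
36 Hz > fs/2 = 24 Hz, folds to fs − 36 Hz = 12 Hz.
132 Hz mod fs = 36 Hz.
36 Hz > fs/2 = 24 Hz, folds to fs − 36 Hz = 12 Hz.
Distinct values: {6 Hz, 12 Hz}.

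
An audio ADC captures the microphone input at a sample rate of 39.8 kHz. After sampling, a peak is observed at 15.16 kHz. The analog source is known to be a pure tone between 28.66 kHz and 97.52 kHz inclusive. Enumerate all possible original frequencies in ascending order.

Frequencies that alias to 15.16 kHz are k·fs ± 15.16 kHz for integer k ≥ 0.
k=0: 15.16 kHz.
k=1: 24.64 kHz, 54.96 kHz.
k=2: 64.44 kHz, 94.76 kHz.
k=3: 104.24 kHz, 134.56 kHz.
Within [28.66 kHz, 97.52 kHz]: 54.96 kHz, 64.44 kHz, 94.76 kHz.

54.96 kHz, 64.44 kHz, 94.76 kHz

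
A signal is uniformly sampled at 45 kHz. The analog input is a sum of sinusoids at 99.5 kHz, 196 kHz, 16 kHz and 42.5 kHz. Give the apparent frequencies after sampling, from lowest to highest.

2.5 kHz, 9.5 kHz, 16 kHz

fs/2 = 22.5 kHz.
99.5 kHz mod fs = 9.5 kHz.
9.5 kHz ≤ fs/2 = 22.5 kHz, appears at 9.5 kHz.
196 kHz mod fs = 16 kHz.
16 kHz ≤ fs/2 = 22.5 kHz, appears at 16 kHz.
16 kHz ≤ fs/2 = 22.5 kHz, passes unchanged.
42.5 kHz > fs/2 = 22.5 kHz, folds to fs − 42.5 kHz = 2.5 kHz.
Distinct values: {2.5 kHz, 9.5 kHz, 16 kHz}.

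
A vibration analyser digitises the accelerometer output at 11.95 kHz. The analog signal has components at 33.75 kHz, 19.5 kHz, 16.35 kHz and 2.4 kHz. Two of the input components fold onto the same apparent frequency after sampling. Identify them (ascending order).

fs/2 = 5.975 kHz.
33.75 kHz mod fs = 9.85 kHz.
9.85 kHz > fs/2 = 5.975 kHz, folds to fs − 9.85 kHz = 2.1 kHz.
19.5 kHz mod fs = 7.55 kHz.
7.55 kHz > fs/2 = 5.975 kHz, folds to fs − 7.55 kHz = 4.4 kHz.
16.35 kHz mod fs = 4.4 kHz.
4.4 kHz ≤ fs/2 = 5.975 kHz, appears at 4.4 kHz.
2.4 kHz ≤ fs/2 = 5.975 kHz, passes unchanged.
16.35 kHz and 19.5 kHz both map to 4.4 kHz.

16.35 kHz, 19.5 kHz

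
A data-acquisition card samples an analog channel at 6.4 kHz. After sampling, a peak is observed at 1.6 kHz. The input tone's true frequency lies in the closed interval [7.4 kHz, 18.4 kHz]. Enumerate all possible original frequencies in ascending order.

Frequencies that alias to 1.6 kHz are k·fs ± 1.6 kHz for integer k ≥ 0.
k=0: 1.6 kHz.
k=1: 4.8 kHz, 8 kHz.
k=2: 11.2 kHz, 14.4 kHz.
k=3: 17.6 kHz, 20.8 kHz.
k=4: 24 kHz, 27.2 kHz.
Within [7.4 kHz, 18.4 kHz]: 8 kHz, 11.2 kHz, 14.4 kHz, 17.6 kHz.

8 kHz, 11.2 kHz, 14.4 kHz, 17.6 kHz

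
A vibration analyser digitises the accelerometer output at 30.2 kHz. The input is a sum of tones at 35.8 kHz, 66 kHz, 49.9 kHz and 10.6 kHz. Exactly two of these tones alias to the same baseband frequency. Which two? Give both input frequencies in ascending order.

35.8 kHz, 66 kHz

fs/2 = 15.1 kHz.
35.8 kHz mod fs = 5.6 kHz.
5.6 kHz ≤ fs/2 = 15.1 kHz, appears at 5.6 kHz.
66 kHz mod fs = 5.6 kHz.
5.6 kHz ≤ fs/2 = 15.1 kHz, appears at 5.6 kHz.
49.9 kHz mod fs = 19.7 kHz.
19.7 kHz > fs/2 = 15.1 kHz, folds to fs − 19.7 kHz = 10.5 kHz.
10.6 kHz ≤ fs/2 = 15.1 kHz, passes unchanged.
35.8 kHz and 66 kHz both map to 5.6 kHz.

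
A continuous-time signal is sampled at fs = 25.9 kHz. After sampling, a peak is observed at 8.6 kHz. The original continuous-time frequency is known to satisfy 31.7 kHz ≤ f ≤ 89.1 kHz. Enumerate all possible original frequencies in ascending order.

Frequencies that alias to 8.6 kHz are k·fs ± 8.6 kHz for integer k ≥ 0.
k=0: 8.6 kHz.
k=1: 17.3 kHz, 34.5 kHz.
k=2: 43.2 kHz, 60.4 kHz.
k=3: 69.1 kHz, 86.3 kHz.
k=4: 95 kHz, 112.2 kHz.
Within [31.7 kHz, 89.1 kHz]: 34.5 kHz, 43.2 kHz, 60.4 kHz, 69.1 kHz, 86.3 kHz.

34.5 kHz, 43.2 kHz, 60.4 kHz, 69.1 kHz, 86.3 kHz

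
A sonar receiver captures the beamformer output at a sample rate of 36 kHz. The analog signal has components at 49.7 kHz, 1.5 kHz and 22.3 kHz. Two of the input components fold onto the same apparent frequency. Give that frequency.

fs/2 = 18 kHz.
49.7 kHz mod fs = 13.7 kHz.
13.7 kHz ≤ fs/2 = 18 kHz, appears at 13.7 kHz.
1.5 kHz ≤ fs/2 = 18 kHz, passes unchanged.
22.3 kHz > fs/2 = 18 kHz, folds to fs − 22.3 kHz = 13.7 kHz.
22.3 kHz and 49.7 kHz both map to 13.7 kHz.

13.7 kHz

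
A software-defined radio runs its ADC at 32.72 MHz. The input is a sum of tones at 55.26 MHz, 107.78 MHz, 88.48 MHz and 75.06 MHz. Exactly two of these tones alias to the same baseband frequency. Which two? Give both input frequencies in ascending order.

fs/2 = 16.36 MHz.
55.26 MHz mod fs = 22.54 MHz.
22.54 MHz > fs/2 = 16.36 MHz, folds to fs − 22.54 MHz = 10.18 MHz.
107.78 MHz mod fs = 9.62 MHz.
9.62 MHz ≤ fs/2 = 16.36 MHz, appears at 9.62 MHz.
88.48 MHz mod fs = 23.04 MHz.
23.04 MHz > fs/2 = 16.36 MHz, folds to fs − 23.04 MHz = 9.68 MHz.
75.06 MHz mod fs = 9.62 MHz.
9.62 MHz ≤ fs/2 = 16.36 MHz, appears at 9.62 MHz.
75.06 MHz and 107.78 MHz both map to 9.62 MHz.

75.06 MHz, 107.78 MHz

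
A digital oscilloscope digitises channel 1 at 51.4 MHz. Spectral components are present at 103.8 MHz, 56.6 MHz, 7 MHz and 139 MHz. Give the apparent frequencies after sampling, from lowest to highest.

1 MHz, 5.2 MHz, 7 MHz, 15.2 MHz

fs/2 = 25.7 MHz.
103.8 MHz mod fs = 1 MHz.
1 MHz ≤ fs/2 = 25.7 MHz, appears at 1 MHz.
56.6 MHz mod fs = 5.2 MHz.
5.2 MHz ≤ fs/2 = 25.7 MHz, appears at 5.2 MHz.
7 MHz ≤ fs/2 = 25.7 MHz, passes unchanged.
139 MHz mod fs = 36.2 MHz.
36.2 MHz > fs/2 = 25.7 MHz, folds to fs − 36.2 MHz = 15.2 MHz.
Distinct values: {1 MHz, 5.2 MHz, 7 MHz, 15.2 MHz}.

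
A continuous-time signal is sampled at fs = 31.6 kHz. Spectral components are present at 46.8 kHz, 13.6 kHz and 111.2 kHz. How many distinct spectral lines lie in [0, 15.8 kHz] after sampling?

2

fs/2 = 15.8 kHz.
46.8 kHz mod fs = 15.2 kHz.
15.2 kHz ≤ fs/2 = 15.8 kHz, appears at 15.2 kHz.
13.6 kHz ≤ fs/2 = 15.8 kHz, passes unchanged.
111.2 kHz mod fs = 16.4 kHz.
16.4 kHz > fs/2 = 15.8 kHz, folds to fs − 16.4 kHz = 15.2 kHz.
Distinct values: {13.6 kHz, 15.2 kHz} → 2.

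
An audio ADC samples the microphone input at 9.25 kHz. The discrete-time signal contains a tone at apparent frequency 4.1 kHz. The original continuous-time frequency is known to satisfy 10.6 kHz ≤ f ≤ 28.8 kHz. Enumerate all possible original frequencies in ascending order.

13.35 kHz, 14.4 kHz, 22.6 kHz, 23.65 kHz

Frequencies that alias to 4.1 kHz are k·fs ± 4.1 kHz for integer k ≥ 0.
k=0: 4.1 kHz.
k=1: 5.15 kHz, 13.35 kHz.
k=2: 14.4 kHz, 22.6 kHz.
k=3: 23.65 kHz, 31.85 kHz.
k=4: 32.9 kHz, 41.1 kHz.
Within [10.6 kHz, 28.8 kHz]: 13.35 kHz, 14.4 kHz, 22.6 kHz, 23.65 kHz.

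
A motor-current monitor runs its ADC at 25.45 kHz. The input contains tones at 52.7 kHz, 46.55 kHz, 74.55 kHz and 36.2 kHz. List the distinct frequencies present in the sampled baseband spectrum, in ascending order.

1.8 kHz, 4.35 kHz, 10.75 kHz

fs/2 = 12.725 kHz.
52.7 kHz mod fs = 1.8 kHz.
1.8 kHz ≤ fs/2 = 12.725 kHz, appears at 1.8 kHz.
46.55 kHz mod fs = 21.1 kHz.
21.1 kHz > fs/2 = 12.725 kHz, folds to fs − 21.1 kHz = 4.35 kHz.
74.55 kHz mod fs = 23.65 kHz.
23.65 kHz > fs/2 = 12.725 kHz, folds to fs − 23.65 kHz = 1.8 kHz.
36.2 kHz mod fs = 10.75 kHz.
10.75 kHz ≤ fs/2 = 12.725 kHz, appears at 10.75 kHz.
Distinct values: {1.8 kHz, 4.35 kHz, 10.75 kHz}.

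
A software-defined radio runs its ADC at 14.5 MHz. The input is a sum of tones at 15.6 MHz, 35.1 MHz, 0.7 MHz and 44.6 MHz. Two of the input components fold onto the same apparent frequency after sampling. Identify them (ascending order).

15.6 MHz, 44.6 MHz

fs/2 = 7.25 MHz.
15.6 MHz mod fs = 1.1 MHz.
1.1 MHz ≤ fs/2 = 7.25 MHz, appears at 1.1 MHz.
35.1 MHz mod fs = 6.1 MHz.
6.1 MHz ≤ fs/2 = 7.25 MHz, appears at 6.1 MHz.
0.7 MHz ≤ fs/2 = 7.25 MHz, passes unchanged.
44.6 MHz mod fs = 1.1 MHz.
1.1 MHz ≤ fs/2 = 7.25 MHz, appears at 1.1 MHz.
15.6 MHz and 44.6 MHz both map to 1.1 MHz.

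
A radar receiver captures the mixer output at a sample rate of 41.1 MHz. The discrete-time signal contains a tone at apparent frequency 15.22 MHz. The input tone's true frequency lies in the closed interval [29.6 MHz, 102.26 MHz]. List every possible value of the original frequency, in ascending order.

56.32 MHz, 66.98 MHz, 97.42 MHz

Frequencies that alias to 15.22 MHz are k·fs ± 15.22 MHz for integer k ≥ 0.
k=0: 15.22 MHz.
k=1: 25.88 MHz, 56.32 MHz.
k=2: 66.98 MHz, 97.42 MHz.
k=3: 108.08 MHz, 138.52 MHz.
Within [29.6 MHz, 102.26 MHz]: 56.32 MHz, 66.98 MHz, 97.42 MHz.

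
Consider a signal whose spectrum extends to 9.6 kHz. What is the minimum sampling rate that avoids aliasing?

19.2 kHz

Nyquist rate = 2 × 9.6 kHz = 19.2 kHz.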